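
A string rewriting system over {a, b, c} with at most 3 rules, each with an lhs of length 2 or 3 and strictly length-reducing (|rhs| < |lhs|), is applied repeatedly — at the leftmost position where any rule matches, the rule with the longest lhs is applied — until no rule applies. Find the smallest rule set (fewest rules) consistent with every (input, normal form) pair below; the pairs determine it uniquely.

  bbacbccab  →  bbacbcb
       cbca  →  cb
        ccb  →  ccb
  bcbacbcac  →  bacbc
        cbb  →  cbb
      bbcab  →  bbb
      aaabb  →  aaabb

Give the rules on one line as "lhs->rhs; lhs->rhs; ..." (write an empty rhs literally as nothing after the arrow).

ca->; cba->a

  | bbacbccab => bbacbcb
  | cbca => cb
  | ccb
  | bcbacbcac => bacbcac => bacbc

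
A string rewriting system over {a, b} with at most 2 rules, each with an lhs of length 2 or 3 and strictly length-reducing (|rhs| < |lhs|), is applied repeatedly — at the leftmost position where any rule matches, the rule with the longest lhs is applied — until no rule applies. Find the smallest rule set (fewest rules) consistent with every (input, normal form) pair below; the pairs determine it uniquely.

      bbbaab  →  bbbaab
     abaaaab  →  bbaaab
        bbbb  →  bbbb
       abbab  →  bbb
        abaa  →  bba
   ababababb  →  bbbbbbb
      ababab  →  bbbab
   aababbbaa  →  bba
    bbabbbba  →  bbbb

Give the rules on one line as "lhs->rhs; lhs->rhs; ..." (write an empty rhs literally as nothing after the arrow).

  | bbbaab
  | abaaaab => bbaaab
  | bbbb
  | abbab => abab => bbb

aba->bb; abb->ab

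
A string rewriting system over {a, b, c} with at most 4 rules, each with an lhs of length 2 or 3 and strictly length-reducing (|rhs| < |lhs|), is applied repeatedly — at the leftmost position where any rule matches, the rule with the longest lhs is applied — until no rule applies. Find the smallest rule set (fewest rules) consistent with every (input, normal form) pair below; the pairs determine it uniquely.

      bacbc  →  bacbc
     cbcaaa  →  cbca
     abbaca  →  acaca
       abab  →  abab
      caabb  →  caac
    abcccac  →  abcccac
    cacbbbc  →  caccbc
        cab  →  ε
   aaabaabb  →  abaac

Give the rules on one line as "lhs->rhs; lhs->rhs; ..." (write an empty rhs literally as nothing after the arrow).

  | bacbc
  | cbcaaa => cbca
  | abbaca => acaca
  | abab

aaa->a; bb->c; cab->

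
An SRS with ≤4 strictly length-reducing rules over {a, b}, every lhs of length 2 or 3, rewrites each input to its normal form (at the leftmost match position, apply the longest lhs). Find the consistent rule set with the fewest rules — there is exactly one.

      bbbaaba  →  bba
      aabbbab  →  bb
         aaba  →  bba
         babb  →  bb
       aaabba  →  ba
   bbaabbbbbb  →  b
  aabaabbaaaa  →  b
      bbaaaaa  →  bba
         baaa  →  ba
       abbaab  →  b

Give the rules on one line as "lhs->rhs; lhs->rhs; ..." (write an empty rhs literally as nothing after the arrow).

  | bbbaaba => aaaaba => aaba => bba
  | aabbbab => bbbbab => aabab => bbab => bb
  | aaba => bba
  | babb => bb

aa->b; aaa->a; ab->; bbb->aa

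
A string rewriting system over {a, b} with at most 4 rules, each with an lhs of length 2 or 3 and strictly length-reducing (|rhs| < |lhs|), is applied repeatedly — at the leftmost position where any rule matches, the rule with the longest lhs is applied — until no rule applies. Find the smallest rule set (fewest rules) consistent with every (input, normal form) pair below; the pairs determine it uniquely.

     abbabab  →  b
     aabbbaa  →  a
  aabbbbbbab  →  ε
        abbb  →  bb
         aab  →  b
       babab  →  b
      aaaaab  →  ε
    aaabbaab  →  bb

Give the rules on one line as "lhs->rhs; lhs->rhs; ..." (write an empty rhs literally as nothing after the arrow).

  | abbabab => babab => bab => b
  | aabbbaa => bbbaa => aaa => a
  | aabbbbbbab => bbbbbbab => abbbab => bbab => ab => ε
  | abbb => bb

aa->; ab->; bba->a; bbb->a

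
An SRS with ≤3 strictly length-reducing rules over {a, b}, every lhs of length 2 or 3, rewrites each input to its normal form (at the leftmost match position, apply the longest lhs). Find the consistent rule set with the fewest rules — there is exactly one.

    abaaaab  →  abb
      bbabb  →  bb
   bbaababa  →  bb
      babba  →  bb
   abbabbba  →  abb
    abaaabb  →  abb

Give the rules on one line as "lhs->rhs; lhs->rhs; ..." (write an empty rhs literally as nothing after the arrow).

ba->b; bbb->bb

  | abaaaab => abaaab => abaab => abab => abb
  | bbabb => bbbb => bbb => bb
  | bbaababa => bbababa => bbbaba => bbaba => bbba => bba => bb
  | babba => bbba => bba => bb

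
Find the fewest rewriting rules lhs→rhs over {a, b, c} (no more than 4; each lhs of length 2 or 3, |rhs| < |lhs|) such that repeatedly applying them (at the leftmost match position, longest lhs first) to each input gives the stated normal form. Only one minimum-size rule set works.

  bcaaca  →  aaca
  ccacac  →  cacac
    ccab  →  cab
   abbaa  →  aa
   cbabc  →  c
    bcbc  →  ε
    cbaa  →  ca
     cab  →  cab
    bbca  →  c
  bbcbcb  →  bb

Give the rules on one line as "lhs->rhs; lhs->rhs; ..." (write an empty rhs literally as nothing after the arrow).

  | bcaaca => aaca
  | ccacac => cacac
  | ccab => cab
  | abbaa => abca => aa

ba->c; bc->; cc->c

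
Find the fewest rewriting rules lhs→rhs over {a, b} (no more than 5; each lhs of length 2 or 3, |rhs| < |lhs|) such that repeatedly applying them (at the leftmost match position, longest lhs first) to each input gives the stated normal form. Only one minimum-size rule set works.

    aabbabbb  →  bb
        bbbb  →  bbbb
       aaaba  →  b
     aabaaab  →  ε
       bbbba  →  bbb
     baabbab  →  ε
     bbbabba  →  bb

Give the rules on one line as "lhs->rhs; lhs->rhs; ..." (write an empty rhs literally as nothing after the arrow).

  | aabbabbb => ababbb => abbb => bb
  | bbbb
  | aaaba => bba => b
  | aabaaab => aaaab => bab => ε

aaa->b; ab->; ba->; bab->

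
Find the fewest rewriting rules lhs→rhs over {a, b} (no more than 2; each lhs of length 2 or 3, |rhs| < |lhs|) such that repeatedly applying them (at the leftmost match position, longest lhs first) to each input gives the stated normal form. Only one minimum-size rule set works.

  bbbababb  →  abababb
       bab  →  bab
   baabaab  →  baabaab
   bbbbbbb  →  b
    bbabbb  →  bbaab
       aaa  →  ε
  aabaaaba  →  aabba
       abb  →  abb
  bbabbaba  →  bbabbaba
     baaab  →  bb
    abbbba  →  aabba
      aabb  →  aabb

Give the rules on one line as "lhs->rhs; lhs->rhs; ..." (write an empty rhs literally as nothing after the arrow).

aaa->; bbb->ab

  | bbbababb => abababb
  | bab
  | baabaab
  | bbbbbbb => abbbbb => aabbb => aaab => b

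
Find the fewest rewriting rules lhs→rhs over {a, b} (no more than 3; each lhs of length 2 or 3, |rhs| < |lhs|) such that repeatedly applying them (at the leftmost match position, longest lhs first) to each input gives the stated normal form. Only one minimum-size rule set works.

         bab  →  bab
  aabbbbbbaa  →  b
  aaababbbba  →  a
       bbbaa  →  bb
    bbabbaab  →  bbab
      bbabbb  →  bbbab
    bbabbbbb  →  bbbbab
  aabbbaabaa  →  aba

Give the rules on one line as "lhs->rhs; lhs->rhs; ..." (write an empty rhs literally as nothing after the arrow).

  | bab
  | aabbbbbbaa => ababbbbaa => abbabbaa => baabbaa => bbaa => b
  | aaababbbba => aaabbabba => aabaabba => aabba => abaa => a
  | bbbaa => bb

abb->ba; baa->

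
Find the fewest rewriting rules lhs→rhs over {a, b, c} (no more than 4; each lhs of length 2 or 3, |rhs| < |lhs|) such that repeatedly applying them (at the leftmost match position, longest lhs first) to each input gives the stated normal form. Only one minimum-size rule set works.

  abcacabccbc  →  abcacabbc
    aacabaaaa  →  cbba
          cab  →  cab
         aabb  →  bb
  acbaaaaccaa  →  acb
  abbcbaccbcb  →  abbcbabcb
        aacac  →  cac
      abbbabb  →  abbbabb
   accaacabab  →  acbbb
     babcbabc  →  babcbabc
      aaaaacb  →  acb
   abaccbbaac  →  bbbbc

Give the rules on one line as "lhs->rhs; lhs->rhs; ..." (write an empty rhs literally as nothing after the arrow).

aa->; aba->bb; cc->

  | abcacabccbc => abcacabbc
  | aacabaaaa => cabaaaa => cbbaaa => cbba
  | cab
  | aabb => bb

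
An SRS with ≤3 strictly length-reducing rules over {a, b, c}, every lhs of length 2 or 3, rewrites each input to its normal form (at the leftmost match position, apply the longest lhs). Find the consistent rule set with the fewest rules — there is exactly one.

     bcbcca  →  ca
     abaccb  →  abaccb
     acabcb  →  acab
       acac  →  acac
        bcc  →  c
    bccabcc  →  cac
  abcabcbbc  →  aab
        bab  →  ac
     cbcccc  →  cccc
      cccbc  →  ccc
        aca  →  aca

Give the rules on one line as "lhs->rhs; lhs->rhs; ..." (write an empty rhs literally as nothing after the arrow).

  | bcbcca => bcca => ca
  | abaccb
  | acabcb => acab
  | acac

bab->ac; bc->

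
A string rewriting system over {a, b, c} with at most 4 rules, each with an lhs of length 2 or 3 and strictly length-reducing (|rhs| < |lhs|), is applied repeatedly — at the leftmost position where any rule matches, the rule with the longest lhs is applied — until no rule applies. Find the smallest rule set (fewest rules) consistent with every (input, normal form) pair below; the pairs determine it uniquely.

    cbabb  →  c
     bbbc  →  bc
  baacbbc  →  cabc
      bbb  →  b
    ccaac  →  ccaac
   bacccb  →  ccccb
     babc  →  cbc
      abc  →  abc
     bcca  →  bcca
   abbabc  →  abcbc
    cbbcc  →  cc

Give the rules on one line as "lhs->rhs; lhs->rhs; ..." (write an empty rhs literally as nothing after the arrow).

acb->a; ba->c; bbb->b; cbb->

  | cbabb => ccbb => c
  | bbbc => bc
  | baacbbc => cacbbc => cabc
  | bbb => b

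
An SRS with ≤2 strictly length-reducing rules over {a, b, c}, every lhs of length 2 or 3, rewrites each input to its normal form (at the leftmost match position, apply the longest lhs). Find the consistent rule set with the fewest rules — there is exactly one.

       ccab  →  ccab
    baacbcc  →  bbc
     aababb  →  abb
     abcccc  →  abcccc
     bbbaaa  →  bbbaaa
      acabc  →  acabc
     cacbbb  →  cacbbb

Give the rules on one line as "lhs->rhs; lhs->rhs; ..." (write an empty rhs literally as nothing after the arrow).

aab->; cbc->bb

  | ccab
  | baacbcc => baabbc => bbc
  | aababb => abb
  | abcccc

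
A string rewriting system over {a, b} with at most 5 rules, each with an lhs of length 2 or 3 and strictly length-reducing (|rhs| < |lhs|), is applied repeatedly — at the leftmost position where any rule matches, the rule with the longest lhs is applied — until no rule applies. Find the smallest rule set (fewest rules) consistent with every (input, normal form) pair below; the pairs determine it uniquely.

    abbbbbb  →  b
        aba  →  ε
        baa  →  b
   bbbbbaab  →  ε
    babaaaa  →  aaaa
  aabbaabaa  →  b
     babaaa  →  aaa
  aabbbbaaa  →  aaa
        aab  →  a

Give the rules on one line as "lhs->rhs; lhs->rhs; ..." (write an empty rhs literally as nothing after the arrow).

  | abbbbbb => bbbbb => bbb => b
  | aba => ab => ε
  | baa => ba => b
  | bbbbbaab => bbbaab => baab => bab => bb => ε

ab->; aba->ab; ba->b; bb->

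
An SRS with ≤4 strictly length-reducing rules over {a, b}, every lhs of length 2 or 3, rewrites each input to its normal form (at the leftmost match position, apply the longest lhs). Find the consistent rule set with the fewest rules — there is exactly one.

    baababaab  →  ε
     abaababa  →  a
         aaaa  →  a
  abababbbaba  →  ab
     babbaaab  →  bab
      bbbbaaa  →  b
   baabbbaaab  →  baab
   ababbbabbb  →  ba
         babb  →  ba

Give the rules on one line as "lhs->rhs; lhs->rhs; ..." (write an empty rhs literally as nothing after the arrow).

  | baababaab => babbaab => baaab => bb => ε
  | abaababa => bababa => bbba => a
  | aaaa => a
  | abababbbaba => bbabbbaba => abbbaba => aaba => ab

aaa->; aba->b; bb->; bbb->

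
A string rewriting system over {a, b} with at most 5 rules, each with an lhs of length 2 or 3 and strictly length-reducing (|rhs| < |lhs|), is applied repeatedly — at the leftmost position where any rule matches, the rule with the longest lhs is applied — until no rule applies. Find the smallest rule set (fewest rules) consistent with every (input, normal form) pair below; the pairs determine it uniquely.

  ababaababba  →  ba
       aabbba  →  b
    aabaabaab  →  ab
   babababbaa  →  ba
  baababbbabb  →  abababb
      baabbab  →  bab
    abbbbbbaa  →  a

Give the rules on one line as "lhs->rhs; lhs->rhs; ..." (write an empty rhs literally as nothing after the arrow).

  | ababaababba => abaababba => aababba => bbabba => aabba => bbba => ba
  | aabbba => bbbba => bba => aa => b
  | aabaabaab => bbaabaab => aaabaab => babaab => baab => ab
  | babababbaa => bababaaaa => babaaaa => baaaa => aaa => ba

aa->b; baa->a; bba->aa; bbb->b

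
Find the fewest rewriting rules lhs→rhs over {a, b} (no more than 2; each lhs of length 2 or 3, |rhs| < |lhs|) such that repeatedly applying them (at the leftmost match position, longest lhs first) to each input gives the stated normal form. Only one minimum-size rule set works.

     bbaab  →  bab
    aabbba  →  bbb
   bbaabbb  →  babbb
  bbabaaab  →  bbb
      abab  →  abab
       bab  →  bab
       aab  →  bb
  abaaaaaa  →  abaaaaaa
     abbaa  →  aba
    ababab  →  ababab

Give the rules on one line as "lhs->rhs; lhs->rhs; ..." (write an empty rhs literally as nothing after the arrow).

  | bbaab => bab
  | aabbba => bbbba => bbb
  | bbaabbb => babbb
  | bbabaaab => bbaaab => baab => bbb

aab->bb; bba->b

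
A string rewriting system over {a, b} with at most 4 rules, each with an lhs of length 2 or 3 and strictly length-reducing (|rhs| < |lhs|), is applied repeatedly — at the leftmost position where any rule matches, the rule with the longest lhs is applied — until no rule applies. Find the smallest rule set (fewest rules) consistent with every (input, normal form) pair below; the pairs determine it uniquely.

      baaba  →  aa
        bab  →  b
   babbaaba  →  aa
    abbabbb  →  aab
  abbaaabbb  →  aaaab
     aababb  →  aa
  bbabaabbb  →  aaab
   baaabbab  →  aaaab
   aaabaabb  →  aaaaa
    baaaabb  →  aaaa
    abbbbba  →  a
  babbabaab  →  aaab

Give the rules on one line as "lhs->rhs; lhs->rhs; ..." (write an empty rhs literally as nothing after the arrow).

  | baaba => aaba => aa
  | bab => b
  | babbaaba => bbaaba => aaba => aa
  | abbabbb => aabbb => aab

ba->; baa->aa; bb->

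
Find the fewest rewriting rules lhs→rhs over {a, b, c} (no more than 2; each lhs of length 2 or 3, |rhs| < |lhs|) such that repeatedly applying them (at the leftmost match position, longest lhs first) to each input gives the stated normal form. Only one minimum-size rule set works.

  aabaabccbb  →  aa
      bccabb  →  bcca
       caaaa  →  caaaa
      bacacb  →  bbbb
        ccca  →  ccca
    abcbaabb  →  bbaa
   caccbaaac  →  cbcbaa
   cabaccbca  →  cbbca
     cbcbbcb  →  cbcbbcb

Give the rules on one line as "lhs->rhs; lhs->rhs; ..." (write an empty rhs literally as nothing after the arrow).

  | aabaabccbb => aaaabccbb => aaaaccbb => aaabcbb => aaacbb => aabbb => aabb => aab => aa
  | bccabb => bccab => bcca
  | caaaa
  | bacacb => bbacb => bbbb

ab->a; ac->b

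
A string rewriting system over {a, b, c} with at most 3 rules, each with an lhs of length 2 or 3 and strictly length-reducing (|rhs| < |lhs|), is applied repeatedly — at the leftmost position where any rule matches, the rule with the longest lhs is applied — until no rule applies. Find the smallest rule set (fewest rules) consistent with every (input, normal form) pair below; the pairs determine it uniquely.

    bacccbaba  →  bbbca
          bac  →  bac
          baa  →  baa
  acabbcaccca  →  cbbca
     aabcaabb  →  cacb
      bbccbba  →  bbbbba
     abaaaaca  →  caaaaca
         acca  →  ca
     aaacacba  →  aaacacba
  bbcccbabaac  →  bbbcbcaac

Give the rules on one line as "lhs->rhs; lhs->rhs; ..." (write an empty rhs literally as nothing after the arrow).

ab->c; cc->b

  | bacccbaba => babcbaba => bccbaba => bbbaba => bbbca
  | bac
  | baa
  | acabbcaccca => accbcaccca => abbcaccca => cbcaccca => cbcabca => cbccca => cbbca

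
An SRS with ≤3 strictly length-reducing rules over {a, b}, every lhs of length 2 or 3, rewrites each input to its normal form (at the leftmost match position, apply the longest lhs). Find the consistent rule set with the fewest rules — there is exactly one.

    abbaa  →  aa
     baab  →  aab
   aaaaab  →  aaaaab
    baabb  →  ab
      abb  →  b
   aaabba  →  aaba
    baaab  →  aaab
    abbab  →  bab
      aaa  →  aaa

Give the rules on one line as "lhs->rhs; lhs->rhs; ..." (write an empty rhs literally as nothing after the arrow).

abb->b; baa->aa

  | abbaa => baa => aa
  | baab => aab
  | aaaaab
  | baabb => aabb => ab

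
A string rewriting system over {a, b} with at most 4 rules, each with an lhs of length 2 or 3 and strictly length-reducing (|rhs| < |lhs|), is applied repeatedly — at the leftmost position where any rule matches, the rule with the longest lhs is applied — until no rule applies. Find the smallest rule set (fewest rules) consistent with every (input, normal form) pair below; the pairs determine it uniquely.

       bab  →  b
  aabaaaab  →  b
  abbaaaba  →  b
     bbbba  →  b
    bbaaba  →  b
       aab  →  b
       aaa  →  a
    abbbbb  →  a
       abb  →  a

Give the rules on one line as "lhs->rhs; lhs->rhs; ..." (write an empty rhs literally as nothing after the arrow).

  | bab => bb => b
  | aabaaaab => baaaab => baaab => baab => bab => bb => b
  | abbaaaba => abaaaba => aaaaba => aaba => ba => b
  | bbbba => bbba => bba => ba => b

aa->; ab->a; ba->b; bb->b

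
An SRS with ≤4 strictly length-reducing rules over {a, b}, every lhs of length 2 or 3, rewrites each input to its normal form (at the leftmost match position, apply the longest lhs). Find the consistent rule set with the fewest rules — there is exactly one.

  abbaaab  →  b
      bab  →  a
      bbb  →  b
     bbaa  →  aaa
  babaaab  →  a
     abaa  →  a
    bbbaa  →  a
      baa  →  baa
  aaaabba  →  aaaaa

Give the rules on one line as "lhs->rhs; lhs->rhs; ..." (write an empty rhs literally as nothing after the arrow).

  | abbaaab => aaaab => aaab => aab => ab => b
  | bab => bb => a
  | bbb => ab => b
  | bbaa => aaa

ab->b; aba->; abb->a; bb->a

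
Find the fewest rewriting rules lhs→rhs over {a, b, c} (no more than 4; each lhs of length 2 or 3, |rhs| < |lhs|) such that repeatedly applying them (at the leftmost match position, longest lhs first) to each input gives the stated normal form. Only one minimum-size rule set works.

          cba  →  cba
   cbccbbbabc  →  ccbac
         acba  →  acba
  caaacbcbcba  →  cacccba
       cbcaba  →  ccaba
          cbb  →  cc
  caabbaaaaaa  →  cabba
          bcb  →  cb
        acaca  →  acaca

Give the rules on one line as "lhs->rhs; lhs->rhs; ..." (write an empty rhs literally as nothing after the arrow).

aa->a; bc->c; bcc->; cbb->cc

  | cba
  | cbccbbbabc => cbbbabc => ccbabc => ccbac
  | acba
  | caaacbcbcba => caacbcbcba => cacbcbcba => caccbcba => cacccba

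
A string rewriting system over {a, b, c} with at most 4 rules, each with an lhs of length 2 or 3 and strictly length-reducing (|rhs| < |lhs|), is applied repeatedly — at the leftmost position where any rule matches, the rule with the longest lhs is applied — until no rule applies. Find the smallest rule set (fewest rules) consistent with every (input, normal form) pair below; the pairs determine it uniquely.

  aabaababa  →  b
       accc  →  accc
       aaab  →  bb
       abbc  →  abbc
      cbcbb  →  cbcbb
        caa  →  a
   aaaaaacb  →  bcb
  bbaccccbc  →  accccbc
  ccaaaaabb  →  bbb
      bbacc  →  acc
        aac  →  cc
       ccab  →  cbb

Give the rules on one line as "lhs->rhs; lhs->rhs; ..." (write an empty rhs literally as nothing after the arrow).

aa->c; ba->a; ca->b

  | aabaababa => cbaababa => caababa => bababa => ababa => aaba => cba => ca => b
  | accc
  | aaab => cab => bb
  | abbc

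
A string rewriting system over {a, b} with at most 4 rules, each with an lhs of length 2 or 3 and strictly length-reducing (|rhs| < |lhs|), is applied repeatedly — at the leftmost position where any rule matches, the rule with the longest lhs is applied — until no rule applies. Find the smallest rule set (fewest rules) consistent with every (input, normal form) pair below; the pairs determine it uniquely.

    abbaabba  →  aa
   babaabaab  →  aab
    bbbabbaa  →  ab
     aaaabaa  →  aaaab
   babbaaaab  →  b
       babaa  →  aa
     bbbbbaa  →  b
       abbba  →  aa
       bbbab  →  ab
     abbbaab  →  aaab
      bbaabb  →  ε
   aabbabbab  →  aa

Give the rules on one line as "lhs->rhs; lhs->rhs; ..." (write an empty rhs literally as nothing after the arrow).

baa->b; bab->; bb->b; bbb->

  | abbaabba => abaabba => abbba => aa
  | babaabaab => aabaab => aabb => aab
  | bbbabbaa => abbaa => abaa => ab
  | aaaabaa => aaaab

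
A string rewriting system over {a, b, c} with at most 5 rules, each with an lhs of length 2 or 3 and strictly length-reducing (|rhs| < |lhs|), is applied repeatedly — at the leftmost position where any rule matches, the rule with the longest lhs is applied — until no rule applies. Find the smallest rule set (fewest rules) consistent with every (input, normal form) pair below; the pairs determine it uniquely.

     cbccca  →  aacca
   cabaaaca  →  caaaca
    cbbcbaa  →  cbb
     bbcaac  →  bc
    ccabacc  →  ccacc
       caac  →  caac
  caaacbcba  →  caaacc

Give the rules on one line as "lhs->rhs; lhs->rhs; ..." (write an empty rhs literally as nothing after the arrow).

acb->ac; ba->; bca->b; cbc->aa

  | cbccca => aacca
  | cabaaaca => caaaca
  | cbbcbaa => cbbca => cbb
  | bbcaac => bbac => bc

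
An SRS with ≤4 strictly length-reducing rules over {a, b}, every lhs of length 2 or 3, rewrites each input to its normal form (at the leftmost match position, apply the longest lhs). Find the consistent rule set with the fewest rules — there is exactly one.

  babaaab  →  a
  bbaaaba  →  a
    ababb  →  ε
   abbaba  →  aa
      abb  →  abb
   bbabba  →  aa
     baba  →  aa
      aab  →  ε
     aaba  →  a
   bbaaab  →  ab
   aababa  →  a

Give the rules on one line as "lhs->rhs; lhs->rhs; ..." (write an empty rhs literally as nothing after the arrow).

aab->ba; ba->; bab->a

  | babaaab => aaaab => aaba => baa => a
  | bbaaaba => baaba => aba => a
  | ababb => aab => ba => ε
  | abbaba => abaa => aa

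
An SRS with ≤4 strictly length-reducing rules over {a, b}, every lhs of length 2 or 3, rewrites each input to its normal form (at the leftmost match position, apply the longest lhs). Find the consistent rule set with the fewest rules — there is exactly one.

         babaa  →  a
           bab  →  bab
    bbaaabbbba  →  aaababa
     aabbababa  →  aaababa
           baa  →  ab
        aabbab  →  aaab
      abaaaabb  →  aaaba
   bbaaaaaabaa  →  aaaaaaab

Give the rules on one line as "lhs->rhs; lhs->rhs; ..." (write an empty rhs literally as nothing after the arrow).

baa->ab; bb->; bbb->ba

  | babaa => baab => abb => a
  | bab
  | bbaaabbbba => aaabbbba => aaababa
  | aabbababa => aaababa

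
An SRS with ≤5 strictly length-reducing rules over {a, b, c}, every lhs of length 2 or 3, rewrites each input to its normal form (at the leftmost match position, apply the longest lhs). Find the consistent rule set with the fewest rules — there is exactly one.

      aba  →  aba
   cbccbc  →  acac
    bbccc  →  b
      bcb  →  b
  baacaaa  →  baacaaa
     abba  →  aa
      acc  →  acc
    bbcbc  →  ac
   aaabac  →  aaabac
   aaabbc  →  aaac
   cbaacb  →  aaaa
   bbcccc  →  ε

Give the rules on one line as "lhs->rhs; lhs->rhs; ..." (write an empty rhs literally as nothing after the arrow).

bb->; bc->; cb->a; ccc->b

  | aba
  | cbccbc => accbc => acac
  | bbccc => ccc => b
  | bcb => b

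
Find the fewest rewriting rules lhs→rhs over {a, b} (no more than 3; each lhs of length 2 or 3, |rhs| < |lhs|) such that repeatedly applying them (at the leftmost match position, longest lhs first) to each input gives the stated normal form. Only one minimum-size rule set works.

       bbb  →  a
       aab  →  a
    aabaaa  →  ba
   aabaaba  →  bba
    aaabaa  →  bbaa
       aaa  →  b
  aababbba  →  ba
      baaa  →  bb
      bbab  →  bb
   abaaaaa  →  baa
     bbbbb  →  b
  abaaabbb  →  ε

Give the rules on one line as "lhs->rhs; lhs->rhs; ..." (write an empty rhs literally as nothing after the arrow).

aaa->b; ab->; bbb->a

  | bbb => a
  | aab => a
  | aabaaa => aaaa => ba
  | aabaaba => aaaba => bba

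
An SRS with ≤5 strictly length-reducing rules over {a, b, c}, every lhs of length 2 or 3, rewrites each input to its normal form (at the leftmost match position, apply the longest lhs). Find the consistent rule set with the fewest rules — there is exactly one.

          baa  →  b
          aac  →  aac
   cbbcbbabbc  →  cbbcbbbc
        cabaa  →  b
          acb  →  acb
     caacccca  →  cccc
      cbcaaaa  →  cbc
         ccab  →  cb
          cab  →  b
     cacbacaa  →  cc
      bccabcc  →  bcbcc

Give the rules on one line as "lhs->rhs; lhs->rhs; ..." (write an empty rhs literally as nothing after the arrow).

  | baa => b
  | aac
  | cbbcbbabbc => cbbcbbbc
  | cabaa => baa => b

ba->; baa->b; ca->; caa->c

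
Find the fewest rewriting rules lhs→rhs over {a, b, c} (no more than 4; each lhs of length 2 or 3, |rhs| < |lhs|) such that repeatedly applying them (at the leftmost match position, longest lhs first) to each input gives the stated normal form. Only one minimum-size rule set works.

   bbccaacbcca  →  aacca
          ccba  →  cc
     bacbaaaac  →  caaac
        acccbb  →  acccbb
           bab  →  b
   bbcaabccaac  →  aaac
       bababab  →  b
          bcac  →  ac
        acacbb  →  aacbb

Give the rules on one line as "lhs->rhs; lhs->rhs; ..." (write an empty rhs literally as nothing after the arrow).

  | bbccaacbcca => bcaacbcca => aacbcca => aacca
  | ccba => cc
  | bacbaaaac => cbaaaac => caaac
  | acccbb

aca->aa; ba->; bc->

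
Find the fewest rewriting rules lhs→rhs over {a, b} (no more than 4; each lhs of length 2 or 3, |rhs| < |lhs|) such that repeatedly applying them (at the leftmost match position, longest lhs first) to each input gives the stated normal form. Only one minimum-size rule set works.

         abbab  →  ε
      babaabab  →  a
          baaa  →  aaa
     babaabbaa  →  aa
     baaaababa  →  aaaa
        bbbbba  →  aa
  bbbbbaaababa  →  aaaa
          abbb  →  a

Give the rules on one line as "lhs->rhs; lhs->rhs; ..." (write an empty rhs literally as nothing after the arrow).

  | abbab => bab => ab => ε
  | babaabab => abaabab => aabab => aab => a
  | baaa => aaa
  | babaabbaa => abaabbaa => aabbaa => abaa => aa

ab->; ba->a; bb->a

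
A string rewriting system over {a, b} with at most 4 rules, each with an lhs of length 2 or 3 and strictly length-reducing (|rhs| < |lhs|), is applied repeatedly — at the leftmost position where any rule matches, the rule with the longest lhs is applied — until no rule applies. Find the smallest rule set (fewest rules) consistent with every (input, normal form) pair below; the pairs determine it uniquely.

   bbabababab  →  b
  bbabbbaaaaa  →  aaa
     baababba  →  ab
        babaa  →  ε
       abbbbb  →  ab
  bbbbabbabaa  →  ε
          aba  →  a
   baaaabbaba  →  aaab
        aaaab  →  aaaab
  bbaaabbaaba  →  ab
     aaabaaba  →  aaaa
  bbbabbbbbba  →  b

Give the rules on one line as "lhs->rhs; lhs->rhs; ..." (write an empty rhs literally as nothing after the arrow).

ba->; bab->bb; bb->b; bba->b

  | bbabababab => bbababab => bbabab => bbab => bb => b
  | bbabbbaaaaa => bbbbaaaaa => bbbaaaaa => bbaaaaa => baaaa => aaa
  | baababba => ababba => abbba => abba => ab
  | babaa => bbaa => ba => ε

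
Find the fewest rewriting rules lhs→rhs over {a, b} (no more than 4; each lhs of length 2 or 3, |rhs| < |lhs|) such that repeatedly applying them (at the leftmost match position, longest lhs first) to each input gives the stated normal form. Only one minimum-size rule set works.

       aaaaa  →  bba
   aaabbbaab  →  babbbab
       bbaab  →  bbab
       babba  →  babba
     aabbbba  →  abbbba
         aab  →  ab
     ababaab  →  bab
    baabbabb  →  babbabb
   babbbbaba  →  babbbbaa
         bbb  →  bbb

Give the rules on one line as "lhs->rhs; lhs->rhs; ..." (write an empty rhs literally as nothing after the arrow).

  | aaaaa => baaa => bba
  | aaabbbaab => babbbaab => babbbab
  | bbaab => bbab
  | babba

aaa->ba; aab->ab; aba->aa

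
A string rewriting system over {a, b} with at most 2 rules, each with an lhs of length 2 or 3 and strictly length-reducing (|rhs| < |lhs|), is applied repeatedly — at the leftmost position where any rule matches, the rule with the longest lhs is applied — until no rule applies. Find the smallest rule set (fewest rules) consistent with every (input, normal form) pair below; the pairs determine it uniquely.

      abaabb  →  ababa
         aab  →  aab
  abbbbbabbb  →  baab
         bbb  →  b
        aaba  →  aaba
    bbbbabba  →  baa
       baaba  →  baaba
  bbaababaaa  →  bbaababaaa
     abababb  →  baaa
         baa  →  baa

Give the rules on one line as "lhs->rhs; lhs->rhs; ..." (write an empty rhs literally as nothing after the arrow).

abb->ba; bbb->b

  | abaabb => ababa
  | aab
  | abbbbbabbb => babbbabbb => bbababbb => bbabbab => bbbaab => baab
  | bbb => b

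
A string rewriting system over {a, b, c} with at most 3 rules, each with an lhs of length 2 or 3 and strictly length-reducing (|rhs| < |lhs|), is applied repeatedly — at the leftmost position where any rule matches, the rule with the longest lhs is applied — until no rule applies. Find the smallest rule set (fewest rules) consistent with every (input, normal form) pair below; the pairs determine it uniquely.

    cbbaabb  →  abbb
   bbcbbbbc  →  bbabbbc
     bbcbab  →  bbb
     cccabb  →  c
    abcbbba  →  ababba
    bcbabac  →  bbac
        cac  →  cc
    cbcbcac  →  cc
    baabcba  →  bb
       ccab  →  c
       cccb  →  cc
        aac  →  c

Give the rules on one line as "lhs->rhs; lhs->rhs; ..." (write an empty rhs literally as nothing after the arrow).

  | cbbaabb => abaabb => abbb
  | bbcbbbbc => bbabbbc
  | bbcbab => bbaab => bbb
  | cccabb => cccbb => ccab => ccb => ca => c

aa->; ca->c; cb->a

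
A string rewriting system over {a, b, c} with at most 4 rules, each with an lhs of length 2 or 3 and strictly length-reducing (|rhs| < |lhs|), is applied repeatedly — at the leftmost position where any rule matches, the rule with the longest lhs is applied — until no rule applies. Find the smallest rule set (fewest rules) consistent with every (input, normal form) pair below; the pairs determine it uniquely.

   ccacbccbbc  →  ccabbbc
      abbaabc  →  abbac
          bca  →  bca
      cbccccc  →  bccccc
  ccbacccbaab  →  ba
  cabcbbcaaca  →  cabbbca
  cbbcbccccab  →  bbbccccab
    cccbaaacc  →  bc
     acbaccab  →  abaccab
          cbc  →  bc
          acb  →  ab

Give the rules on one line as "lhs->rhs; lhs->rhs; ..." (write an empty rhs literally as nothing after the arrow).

aa->a; aac->; bab->ba; cb->b

  | ccacbccbbc => ccabccbbc => ccabcbbc => ccabbbc
  | abbaabc => abbabc => abbac
  | bca
  | cbccccc => bccccc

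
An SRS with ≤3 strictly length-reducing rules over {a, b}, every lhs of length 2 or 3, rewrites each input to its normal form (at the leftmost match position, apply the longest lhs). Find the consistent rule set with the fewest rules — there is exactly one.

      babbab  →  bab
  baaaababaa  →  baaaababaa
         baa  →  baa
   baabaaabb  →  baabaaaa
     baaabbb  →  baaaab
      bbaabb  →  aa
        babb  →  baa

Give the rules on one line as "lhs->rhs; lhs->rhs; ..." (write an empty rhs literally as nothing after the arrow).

  | babbab => bab
  | baaaababaa
  | baa
  | baabaaabb => baabaaaa

bb->a; bba->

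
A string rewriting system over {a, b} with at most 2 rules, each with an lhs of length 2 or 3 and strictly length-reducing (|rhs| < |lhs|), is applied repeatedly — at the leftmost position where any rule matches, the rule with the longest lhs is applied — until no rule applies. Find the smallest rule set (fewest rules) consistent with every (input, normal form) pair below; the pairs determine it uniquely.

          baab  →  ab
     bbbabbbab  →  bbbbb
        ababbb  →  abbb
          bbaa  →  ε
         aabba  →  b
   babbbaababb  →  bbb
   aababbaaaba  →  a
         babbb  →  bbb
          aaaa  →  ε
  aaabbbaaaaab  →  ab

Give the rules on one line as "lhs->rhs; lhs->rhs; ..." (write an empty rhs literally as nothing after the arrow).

aa->; ba->

  | baab => ab
  | bbbabbbab => bbbbbab => bbbbb
  | ababbb => abbb
  | bbaa => ba => ε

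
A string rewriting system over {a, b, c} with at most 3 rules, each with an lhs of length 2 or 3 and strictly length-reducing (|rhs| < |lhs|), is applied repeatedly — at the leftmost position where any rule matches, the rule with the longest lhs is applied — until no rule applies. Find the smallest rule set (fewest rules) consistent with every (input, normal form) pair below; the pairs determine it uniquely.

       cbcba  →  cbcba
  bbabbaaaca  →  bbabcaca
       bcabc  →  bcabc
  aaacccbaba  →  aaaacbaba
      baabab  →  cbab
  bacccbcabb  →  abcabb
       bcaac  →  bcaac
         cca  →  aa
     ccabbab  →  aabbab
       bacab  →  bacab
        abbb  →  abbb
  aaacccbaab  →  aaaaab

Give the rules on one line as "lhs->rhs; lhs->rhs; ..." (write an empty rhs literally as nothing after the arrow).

baa->c; cc->a

  | cbcba
  | bbabbaaaca => bbabcaca
  | bcabc
  | aaacccbaba => aaaacbaba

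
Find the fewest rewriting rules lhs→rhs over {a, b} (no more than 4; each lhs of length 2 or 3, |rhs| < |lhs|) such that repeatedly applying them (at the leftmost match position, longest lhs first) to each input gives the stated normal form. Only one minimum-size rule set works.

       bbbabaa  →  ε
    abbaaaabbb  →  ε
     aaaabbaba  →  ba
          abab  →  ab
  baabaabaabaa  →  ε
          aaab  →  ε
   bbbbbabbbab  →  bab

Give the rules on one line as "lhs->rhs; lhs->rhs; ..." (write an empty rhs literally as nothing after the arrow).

aa->b; aaa->aa; aba->a; bb->

  | bbbabaa => babaa => baa => bb => ε
  | abbaaaabbb => aaaaabbb => aaaabbb => aaabbb => aabbb => bbbb => bb => ε
  | aaaabbaba => aaabbaba => aabbaba => bbbaba => baba => ba
  | abab => ab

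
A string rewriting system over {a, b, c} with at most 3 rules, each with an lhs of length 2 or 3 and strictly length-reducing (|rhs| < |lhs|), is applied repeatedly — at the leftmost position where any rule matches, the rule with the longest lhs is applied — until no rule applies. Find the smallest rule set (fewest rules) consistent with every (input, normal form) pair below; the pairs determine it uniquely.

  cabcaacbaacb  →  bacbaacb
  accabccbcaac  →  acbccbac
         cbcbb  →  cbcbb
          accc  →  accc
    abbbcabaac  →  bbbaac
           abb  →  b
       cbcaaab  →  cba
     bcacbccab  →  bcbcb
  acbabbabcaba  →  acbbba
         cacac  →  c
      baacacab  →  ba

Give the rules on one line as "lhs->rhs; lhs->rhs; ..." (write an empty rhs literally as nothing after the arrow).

  | cabcaacbaacb => bcaacbaacb => bacbaacb
  | accabccbcaac => acbccbcaac => acbccbac
  | cbcbb
  | accc

ab->; ca->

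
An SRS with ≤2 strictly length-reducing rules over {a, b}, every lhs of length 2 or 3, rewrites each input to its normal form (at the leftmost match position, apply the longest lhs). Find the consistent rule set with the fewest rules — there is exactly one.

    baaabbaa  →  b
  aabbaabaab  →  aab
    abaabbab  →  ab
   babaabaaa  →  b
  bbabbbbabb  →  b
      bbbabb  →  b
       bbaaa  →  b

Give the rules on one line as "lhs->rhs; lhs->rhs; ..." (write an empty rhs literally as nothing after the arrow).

  | baaabbaa => baabbaa => babbaa => bbbaa => bbaa => baa => ba => b
  | aabbaabaab => aabaabaab => aababaab => aabbaab => aabaab => aabab => aabb => aab
  | abaabbab => ababbab => abbbab => abbab => abab => abb => ab
  | babaabaaa => bbaabaaa => baabaaa => babaaa => bbaaa => baaa => baa => ba => b

ba->b; bb->b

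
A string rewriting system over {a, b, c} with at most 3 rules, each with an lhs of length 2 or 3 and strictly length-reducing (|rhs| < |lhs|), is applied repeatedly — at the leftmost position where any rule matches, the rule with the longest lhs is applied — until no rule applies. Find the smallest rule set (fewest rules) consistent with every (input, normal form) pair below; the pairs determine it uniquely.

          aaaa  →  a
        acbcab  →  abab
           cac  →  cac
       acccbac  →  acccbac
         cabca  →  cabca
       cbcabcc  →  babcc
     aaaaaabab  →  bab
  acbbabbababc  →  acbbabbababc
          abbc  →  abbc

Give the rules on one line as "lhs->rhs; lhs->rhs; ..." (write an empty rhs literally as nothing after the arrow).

  | aaaa => a
  | acbcab => abab
  | cac
  | acccbac

aaa->; cbc->b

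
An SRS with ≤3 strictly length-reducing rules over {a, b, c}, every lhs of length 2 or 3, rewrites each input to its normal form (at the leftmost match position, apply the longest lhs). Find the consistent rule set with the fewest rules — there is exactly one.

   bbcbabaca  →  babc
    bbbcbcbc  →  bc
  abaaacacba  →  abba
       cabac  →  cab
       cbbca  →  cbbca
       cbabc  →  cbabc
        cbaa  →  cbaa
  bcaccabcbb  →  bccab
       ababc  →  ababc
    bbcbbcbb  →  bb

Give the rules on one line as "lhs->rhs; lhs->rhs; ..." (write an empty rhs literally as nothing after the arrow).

  | bbcbabaca => babaca => babc
  | bbbcbcbc => bbcbc => bc
  | abaaacacba => abaaccba => abacba => abba
  | cabac => cab

ac->; aca->c; bcb->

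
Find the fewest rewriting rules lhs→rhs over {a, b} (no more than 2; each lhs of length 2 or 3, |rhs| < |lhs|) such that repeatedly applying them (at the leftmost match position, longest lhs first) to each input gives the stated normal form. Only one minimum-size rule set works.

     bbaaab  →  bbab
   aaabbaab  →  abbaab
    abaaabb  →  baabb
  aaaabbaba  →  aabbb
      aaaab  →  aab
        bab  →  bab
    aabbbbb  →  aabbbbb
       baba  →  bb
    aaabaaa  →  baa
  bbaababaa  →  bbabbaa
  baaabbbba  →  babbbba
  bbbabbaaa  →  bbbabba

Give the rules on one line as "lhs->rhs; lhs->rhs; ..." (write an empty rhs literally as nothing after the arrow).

aaa->a; aba->b

  | bbaaab => bbab
  | aaabbaab => abbaab
  | abaaabb => baabb
  | aaaabbaba => aabbaba => aabbb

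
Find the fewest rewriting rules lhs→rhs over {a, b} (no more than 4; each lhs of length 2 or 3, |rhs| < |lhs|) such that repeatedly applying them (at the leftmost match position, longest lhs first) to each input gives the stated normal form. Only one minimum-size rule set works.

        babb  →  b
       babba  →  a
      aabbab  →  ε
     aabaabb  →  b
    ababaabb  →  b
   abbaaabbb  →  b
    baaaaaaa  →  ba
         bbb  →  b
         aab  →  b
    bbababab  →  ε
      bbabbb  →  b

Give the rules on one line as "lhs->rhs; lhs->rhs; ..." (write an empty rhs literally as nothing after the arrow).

aa->; ab->; bb->b; bba->a

  | babb => bb => b
  | babba => bba => a
  | aabbab => bbab => ab => ε
  | aabaabb => baabb => bbb => bb => b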